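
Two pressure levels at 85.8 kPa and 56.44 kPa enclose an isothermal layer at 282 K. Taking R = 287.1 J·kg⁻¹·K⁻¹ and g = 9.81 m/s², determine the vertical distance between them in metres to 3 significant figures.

Δz ≈ 3460 m

Hypsometric equation: Δz = (R T̄/g) ln(P₁/P₂).
R T̄/g = 287.1 × 282 / 9.81 = 8253.0 m.
ln(85.8/56.44) = ln(1.5202) = 0.41884.
Δz = 8253.0 × 0.41884 = 3456.7 m.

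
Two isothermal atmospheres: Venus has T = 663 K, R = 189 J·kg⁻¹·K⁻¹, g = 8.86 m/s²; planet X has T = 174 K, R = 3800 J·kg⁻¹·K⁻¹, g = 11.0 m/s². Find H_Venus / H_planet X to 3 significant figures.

H_Venus/H_planet X ≈ 0.235

H = RT/g for each body.
H_Venus = 189 × 663 / 8.86 = 14143 m.
H_planet X = 3800 × 174 / 11.0 = 60109 m.
H_Venus/H_planet X = 14143/60109 = 0.23529.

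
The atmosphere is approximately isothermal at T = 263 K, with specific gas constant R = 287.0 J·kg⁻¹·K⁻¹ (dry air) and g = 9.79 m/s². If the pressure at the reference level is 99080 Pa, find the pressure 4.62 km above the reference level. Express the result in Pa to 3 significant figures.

P ≈ 54400 Pa

Scale height: H = RT/g = 287.0 × 263 / 9.79 = 7710.0 m.
Barometric formula: P = P₀ exp(−z/H).
z/H = 4620.0/7710.0 = 0.59922; exp(−0.59922) = 0.54924.
P = 99080 × 0.54924 = 54419 Pa.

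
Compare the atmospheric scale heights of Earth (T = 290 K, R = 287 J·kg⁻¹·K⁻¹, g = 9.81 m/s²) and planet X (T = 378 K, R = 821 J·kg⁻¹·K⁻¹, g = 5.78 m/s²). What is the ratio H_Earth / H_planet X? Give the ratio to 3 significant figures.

H_Earth/H_planet X ≈ 0.158

H = RT/g for each body.
H_Earth = 287 × 290 / 9.81 = 8484.2 m.
H_planet X = 821 × 378 / 5.78 = 53692 m.
H_Earth/H_planet X = 8484.2/53692 = 0.15802.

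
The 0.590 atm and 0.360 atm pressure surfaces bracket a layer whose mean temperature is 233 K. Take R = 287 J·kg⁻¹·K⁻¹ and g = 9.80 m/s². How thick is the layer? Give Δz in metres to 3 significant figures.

Δz ≈ 3370 m

Hypsometric equation: Δz = (R T̄/g) ln(P₁/P₂).
R T̄/g = 287 × 233 / 9.80 = 6823.6 m.
ln(0.590/0.360) = ln(1.6389) = 0.49403.
Δz = 6823.6 × 0.49403 = 3371.1 m.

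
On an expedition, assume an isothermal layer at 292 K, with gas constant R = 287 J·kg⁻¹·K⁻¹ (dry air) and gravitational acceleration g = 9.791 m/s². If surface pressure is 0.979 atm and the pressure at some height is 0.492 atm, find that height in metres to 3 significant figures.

z ≈ 5890 m

Scale height: H = RT/g = 287 × 292 / 9.791 = 8559.3 m.
Invert the barometric formula: z = H ln(P₀/P).
P₀/P = 0.979/0.492 = 1.9898; ln(1.9898) = 0.68803.
z = 8559.3 × 0.68803 = 5889.1 m.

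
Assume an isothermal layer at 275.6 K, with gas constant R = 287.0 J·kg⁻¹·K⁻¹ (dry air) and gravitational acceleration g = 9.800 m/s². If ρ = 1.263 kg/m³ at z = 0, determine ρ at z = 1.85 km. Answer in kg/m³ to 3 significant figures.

Scale height: H = RT/g = 287.0 × 275.6 / 9.800 = 8071.1 m.
In an isothermal atmosphere, density decays like pressure: ρ = ρ₀ exp(−z/H).
z/H = 1850.0/8071.1 = 0.22921; exp(−0.22921) = 0.79516.
ρ = 1.263 × 0.79516 = 1.0043 kg/m³.

ρ ≈ 1.00 kg/m³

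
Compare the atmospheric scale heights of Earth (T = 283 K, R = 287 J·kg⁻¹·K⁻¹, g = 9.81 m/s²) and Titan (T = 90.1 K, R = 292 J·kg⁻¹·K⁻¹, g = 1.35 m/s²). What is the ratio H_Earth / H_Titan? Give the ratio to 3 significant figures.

H_Earth/H_Titan ≈ 0.425

H = RT/g for each body.
H_Earth = 287 × 283 / 9.81 = 8279.4 m.
H_Titan = 292 × 90.1 / 1.35 = 19488 m.
H_Earth/H_Titan = 8279.4/19488 = 0.42485.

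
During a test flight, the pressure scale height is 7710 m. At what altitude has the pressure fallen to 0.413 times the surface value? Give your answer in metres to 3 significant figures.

z ≈ 6820 m

Set P/P₀ = exp(−z/H) = 0.413, so z = −H ln(0.413).
−ln(0.413) = 0.88431; z = 7710.0 × 0.88431 = 6818.0 m.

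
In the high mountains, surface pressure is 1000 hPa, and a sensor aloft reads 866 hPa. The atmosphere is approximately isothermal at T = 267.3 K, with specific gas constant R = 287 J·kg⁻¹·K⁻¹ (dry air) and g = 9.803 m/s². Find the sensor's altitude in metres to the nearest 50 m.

z ≈ 1150 m

Scale height: H = RT/g = 287 × 267.3 / 9.803 = 7825.7 m.
Invert the barometric formula: z = H ln(P₀/P).
P₀/P = 1000/866 = 1.1547; ln(1.1547) = 0.14384.
z = 7825.7 × 0.14384 = 1125.6 m.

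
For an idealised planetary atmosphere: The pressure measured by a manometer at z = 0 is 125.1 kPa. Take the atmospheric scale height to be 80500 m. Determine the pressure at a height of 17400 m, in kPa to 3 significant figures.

P ≈ 101 kPa

Barometric formula: P = P₀ exp(−z/H).
z/H = 17400/80500 = 0.21615; exp(−0.21615) = 0.80561.
P = 125.1 × 0.80561 = 100.78 kPa.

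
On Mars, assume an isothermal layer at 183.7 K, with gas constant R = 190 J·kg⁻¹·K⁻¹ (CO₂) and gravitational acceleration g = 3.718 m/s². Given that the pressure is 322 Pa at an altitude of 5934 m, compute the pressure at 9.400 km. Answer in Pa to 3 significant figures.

Scale height: H = RT/g = 190 × 183.7 / 3.718 = 9387.6 m.
Between two levels, P₂ = P₁ exp(−Δz/H) with Δz = z₂ − z₁.
Δz = 9400.0 − 5934.0 = 3466.0 m; Δz/H = 3466.0/9387.6 = 0.36921.
P₂ = 322 × exp(−0.36921) = 322 × 0.69128 = 222.59 Pa.

P ≈ 223 Pa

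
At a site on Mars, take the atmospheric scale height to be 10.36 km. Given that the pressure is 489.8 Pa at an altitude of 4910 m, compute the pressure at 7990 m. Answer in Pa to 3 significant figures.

Between two levels, P₂ = P₁ exp(−Δz/H) with Δz = z₂ − z₁.
Δz = 7990.0 − 4910.0 = 3080.0 m; Δz/H = 3080.0/10360 = 0.29730.
P₂ = 489.8 × exp(−0.29730) = 489.8 × 0.74282 = 363.83 Pa.

P ≈ 364 Pa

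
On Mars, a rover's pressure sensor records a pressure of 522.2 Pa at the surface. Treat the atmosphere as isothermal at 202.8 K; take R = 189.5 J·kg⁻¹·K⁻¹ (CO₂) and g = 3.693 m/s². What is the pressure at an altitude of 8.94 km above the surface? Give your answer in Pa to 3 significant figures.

Scale height: H = RT/g = 189.5 × 202.8 / 3.693 = 10406 m.
Barometric formula: P = P₀ exp(−z/H).
z/H = 8940.0/10406 = 0.85912; exp(−0.85912) = 0.42353.
P = 522.2 × 0.42353 = 221.17 Pa.

P ≈ 221 Pa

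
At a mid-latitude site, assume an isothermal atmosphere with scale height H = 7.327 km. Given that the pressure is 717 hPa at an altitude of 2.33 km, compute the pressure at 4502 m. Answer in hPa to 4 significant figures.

Between two levels, P₂ = P₁ exp(−Δz/H) with Δz = z₂ − z₁.
Δz = 4502.0 − 2330.0 = 2172.0 m; Δz/H = 2172.0/7327.0 = 0.29644.
P₂ = 717 × exp(−0.29644) = 717 × 0.74346 = 533.06 hPa.

P ≈ 533.1 hPa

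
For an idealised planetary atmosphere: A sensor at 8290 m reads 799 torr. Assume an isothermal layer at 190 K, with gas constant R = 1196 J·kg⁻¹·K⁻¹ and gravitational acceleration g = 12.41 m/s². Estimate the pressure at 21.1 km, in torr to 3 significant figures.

Scale height: H = RT/g = 1196 × 190 / 12.41 = 18311 m.
Between two levels, P₂ = P₁ exp(−Δz/H) with Δz = z₂ − z₁.
Δz = 21100 − 8290.0 = 12810 m; Δz/H = 12810/18311 = 0.69958.
P₂ = 799 × exp(−0.69958) = 799 × 0.49679 = 396.94 torr.

P ≈ 397 torr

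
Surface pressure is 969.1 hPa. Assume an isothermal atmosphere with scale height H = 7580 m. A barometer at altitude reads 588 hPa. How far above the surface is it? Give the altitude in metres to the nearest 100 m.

Invert the barometric formula: z = H ln(P₀/P).
P₀/P = 969.1/588 = 1.6481; ln(1.6481) = 0.49962.
z = 7580.0 × 0.49962 = 3787.1 m.

z ≈ 3800 m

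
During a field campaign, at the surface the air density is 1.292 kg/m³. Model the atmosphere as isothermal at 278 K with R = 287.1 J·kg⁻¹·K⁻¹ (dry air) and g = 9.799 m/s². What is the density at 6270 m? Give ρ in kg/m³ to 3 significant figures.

Scale height: H = RT/g = 287.1 × 278 / 9.799 = 8145.1 m.
In an isothermal atmosphere, density decays like pressure: ρ = ρ₀ exp(−z/H).
z/H = 6270.0/8145.1 = 0.76979; exp(−0.76979) = 0.46311.
ρ = 1.292 × 0.46311 = 0.59834 kg/m³.

ρ ≈ 0.598 kg/m³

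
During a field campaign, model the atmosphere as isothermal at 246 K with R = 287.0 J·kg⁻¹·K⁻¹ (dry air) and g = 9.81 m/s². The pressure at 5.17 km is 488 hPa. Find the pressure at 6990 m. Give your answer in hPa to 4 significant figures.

Scale height: H = RT/g = 287.0 × 246 / 9.81 = 7196.9 m.
Between two levels, P₂ = P₁ exp(−Δz/H) with Δz = z₂ − z₁.
Δz = 6990.0 − 5170.0 = 1820.0 m; Δz/H = 1820.0/7196.9 = 0.25289.
P₂ = 488 × exp(−0.25289) = 488 × 0.77655 = 378.96 hPa.

P ≈ 379.0 hPa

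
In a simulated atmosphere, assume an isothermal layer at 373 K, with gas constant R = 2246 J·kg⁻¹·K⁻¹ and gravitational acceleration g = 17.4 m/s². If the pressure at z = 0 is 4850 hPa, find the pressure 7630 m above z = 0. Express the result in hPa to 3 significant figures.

P ≈ 4140 hPa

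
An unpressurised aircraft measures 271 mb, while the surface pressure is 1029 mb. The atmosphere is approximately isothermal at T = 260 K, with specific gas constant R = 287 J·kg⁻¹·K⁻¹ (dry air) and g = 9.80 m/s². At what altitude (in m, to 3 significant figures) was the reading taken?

Scale height: H = RT/g = 287 × 260 / 9.80 = 7614.3 m.
Invert the barometric formula: z = H ln(P₀/P).
P₀/P = 1029/271 = 3.7970; ln(3.7970) = 1.3342.
z = 7614.3 × 1.3342 = 10159 m.

z ≈ 10200 m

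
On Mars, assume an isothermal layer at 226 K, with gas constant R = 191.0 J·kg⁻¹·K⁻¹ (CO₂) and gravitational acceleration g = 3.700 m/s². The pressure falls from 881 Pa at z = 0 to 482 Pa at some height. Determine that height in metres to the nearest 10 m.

z ≈ 7040 m

Scale height: H = RT/g = 191.0 × 226 / 3.700 = 11666 m.
Invert the barometric formula: z = H ln(P₀/P).
P₀/P = 881/482 = 1.8278; ln(1.8278) = 0.60311.
z = 11666 × 0.60311 = 7035.9 m.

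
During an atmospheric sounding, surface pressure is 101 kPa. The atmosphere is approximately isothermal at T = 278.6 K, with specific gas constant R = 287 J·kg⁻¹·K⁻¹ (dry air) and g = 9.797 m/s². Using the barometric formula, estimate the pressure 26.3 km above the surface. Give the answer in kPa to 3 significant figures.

P ≈ 4.03 kPa

Scale height: H = RT/g = 287 × 278.6 / 9.797 = 8161.5 m.
Barometric formula: P = P₀ exp(−z/H).
z/H = 26300/8161.5 = 3.2224; exp(−3.2224) = 0.039859.
P = 101 × 0.039859 = 4.0258 kPa.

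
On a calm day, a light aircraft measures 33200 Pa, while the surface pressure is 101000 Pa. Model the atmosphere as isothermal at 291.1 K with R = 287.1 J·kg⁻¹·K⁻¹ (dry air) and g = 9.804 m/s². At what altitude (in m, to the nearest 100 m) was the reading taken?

z ≈ 9500 m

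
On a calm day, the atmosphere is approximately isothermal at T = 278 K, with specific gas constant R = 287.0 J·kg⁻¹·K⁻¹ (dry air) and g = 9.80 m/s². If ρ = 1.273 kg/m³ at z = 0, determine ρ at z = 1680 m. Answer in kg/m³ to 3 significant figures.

Scale height: H = RT/g = 287.0 × 278 / 9.80 = 8141.4 m.
In an isothermal atmosphere, density decays like pressure: ρ = ρ₀ exp(−z/H).
z/H = 1680.0/8141.4 = 0.20635; exp(−0.20635) = 0.81355.
ρ = 1.273 × 0.81355 = 1.0356 kg/m³.

ρ ≈ 1.04 kg/m³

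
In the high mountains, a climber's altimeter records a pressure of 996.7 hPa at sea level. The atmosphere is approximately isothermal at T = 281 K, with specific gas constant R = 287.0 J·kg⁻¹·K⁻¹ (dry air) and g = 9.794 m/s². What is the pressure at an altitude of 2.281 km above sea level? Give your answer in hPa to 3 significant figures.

Scale height: H = RT/g = 287.0 × 281 / 9.794 = 8234.3 m.
Barometric formula: P = P₀ exp(−z/H).
z/H = 2281.0/8234.3 = 0.27701; exp(−0.27701) = 0.75805.
P = 996.7 × 0.75805 = 755.55 hPa.

P ≈ 756 hPa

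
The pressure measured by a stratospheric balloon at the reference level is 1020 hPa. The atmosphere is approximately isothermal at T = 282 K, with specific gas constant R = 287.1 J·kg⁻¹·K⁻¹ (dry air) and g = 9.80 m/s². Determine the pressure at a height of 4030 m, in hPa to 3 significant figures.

P ≈ 626 hPa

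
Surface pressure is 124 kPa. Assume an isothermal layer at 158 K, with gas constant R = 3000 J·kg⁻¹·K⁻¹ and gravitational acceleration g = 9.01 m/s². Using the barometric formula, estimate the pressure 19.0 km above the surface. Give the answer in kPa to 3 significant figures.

P ≈ 86.4 kPa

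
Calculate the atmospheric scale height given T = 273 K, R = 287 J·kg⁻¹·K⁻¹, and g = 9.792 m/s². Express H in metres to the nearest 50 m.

H ≈ 8000 m

The scale height of an isothermal atmosphere is H = RT/g.
H = 287 × 273 / 9.792 = 78351/9.792 = 8001.5 m.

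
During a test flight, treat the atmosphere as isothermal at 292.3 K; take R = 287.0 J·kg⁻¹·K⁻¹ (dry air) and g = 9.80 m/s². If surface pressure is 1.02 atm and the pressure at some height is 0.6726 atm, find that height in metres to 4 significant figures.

z ≈ 3565 m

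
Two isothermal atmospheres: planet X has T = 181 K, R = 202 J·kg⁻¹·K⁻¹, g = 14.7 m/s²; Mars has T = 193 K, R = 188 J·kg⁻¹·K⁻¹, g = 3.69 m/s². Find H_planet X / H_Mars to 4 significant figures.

H_planet X/H_Mars ≈ 0.2529

H = RT/g for each body.
H_planet X = 202 × 181 / 14.7 = 2487.2 m.
H_Mars = 188 × 193 / 3.69 = 9833.1 m.
H_planet X/H_Mars = 2487.2/9833.1 = 0.25294.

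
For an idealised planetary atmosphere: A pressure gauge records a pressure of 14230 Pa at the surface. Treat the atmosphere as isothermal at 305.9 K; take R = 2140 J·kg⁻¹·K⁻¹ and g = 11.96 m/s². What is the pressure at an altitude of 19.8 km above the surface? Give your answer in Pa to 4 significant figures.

P ≈ 9911 Pa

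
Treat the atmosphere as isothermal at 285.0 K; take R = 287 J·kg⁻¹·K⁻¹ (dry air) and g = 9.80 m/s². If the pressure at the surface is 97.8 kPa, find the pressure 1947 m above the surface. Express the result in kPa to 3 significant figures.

Scale height: H = RT/g = 287 × 285.0 / 9.80 = 8346.4 m.
Barometric formula: P = P₀ exp(−z/H).
z/H = 1947.0/8346.4 = 0.23327; exp(−0.23327) = 0.79194.
P = 97.8 × 0.79194 = 77.452 kPa.

P ≈ 77.5 kPa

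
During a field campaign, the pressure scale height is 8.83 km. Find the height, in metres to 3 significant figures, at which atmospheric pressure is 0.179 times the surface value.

z ≈ 15200 m

Set P/P₀ = exp(−z/H) = 0.179, so z = −H ln(0.179).
−ln(0.179) = 1.7204; z = 8830.0 × 1.7204 = 15191 m.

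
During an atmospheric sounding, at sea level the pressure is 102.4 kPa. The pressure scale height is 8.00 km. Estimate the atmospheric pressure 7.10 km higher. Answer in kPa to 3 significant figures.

P ≈ 42.2 kPa

Barometric formula: P = P₀ exp(−z/H).
z/H = 7100.0/8000.0 = 0.88750; exp(−0.88750) = 0.41168.
P = 102.4 × 0.41168 = 42.156 kPa.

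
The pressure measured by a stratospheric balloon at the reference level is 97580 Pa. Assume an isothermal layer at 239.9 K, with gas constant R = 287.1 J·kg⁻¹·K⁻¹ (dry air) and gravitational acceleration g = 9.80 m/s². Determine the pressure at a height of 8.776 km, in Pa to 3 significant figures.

P ≈ 28000 Pa

Scale height: H = RT/g = 287.1 × 239.9 / 9.80 = 7028.1 m.
Barometric formula: P = P₀ exp(−z/H).
z/H = 8776.0/7028.1 = 1.2487; exp(−1.2487) = 0.28688.
P = 97580 × 0.28688 = 27994 Pa.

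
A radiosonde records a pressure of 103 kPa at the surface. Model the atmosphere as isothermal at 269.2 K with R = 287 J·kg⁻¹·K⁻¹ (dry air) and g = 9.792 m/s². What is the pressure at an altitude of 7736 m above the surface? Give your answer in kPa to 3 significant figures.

Scale height: H = RT/g = 287 × 269.2 / 9.792 = 7890.2 m.
Barometric formula: P = P₀ exp(−z/H).
z/H = 7736.0/7890.2 = 0.98046; exp(−0.98046) = 0.37514.
P = 103 × 0.37514 = 38.639 kPa.

P ≈ 38.6 kPa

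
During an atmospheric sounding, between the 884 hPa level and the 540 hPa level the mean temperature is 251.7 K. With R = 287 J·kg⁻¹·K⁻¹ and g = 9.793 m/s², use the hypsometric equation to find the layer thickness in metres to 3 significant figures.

Δz ≈ 3640 m

Hypsometric equation: Δz = (R T̄/g) ln(P₁/P₂).
R T̄/g = 287 × 251.7 / 9.793 = 7376.5 m.
ln(884/540) = ln(1.6370) = 0.49287.
Δz = 7376.5 × 0.49287 = 3635.7 m.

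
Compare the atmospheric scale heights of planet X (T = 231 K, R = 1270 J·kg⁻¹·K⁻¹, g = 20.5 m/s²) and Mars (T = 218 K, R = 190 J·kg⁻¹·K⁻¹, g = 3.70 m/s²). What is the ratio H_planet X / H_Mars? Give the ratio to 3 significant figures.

H = RT/g for each body.
H_planet X = 1270 × 231 / 20.5 = 14311 m.
H_Mars = 190 × 218 / 3.70 = 11195 m.
H_planet X/H_Mars = 14311/11195 = 1.2783.

H_planet X/H_Mars ≈ 1.28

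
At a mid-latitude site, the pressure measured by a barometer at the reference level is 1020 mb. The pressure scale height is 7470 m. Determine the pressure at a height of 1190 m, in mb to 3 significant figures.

Barometric formula: P = P₀ exp(−z/H).
z/H = 1190.0/7470.0 = 0.15930; exp(−0.15930) = 0.85274.
P = 1020 × 0.85274 = 869.79 mb.

P ≈ 870 mb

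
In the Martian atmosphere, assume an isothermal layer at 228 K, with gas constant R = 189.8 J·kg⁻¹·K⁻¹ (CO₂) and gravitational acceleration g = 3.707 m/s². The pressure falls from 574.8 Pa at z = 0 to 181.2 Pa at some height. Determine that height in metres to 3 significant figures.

z ≈ 13500 m

Scale height: H = RT/g = 189.8 × 228 / 3.707 = 11674 m.
Invert the barometric formula: z = H ln(P₀/P).
P₀/P = 574.8/181.2 = 3.1722; ln(3.1722) = 1.1544.
z = 11674 × 1.1544 = 13476 m.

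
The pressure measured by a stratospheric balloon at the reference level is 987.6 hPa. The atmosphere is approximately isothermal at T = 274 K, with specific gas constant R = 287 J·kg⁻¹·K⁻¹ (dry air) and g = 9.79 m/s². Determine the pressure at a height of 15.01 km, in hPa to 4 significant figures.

P ≈ 152.4 hPa

Scale height: H = RT/g = 287 × 274 / 9.79 = 8032.5 m.
Barometric formula: P = P₀ exp(−z/H).
z/H = 15010/8032.5 = 1.8687; exp(−1.8687) = 0.15432.
P = 987.6 × 0.15432 = 152.41 hPa.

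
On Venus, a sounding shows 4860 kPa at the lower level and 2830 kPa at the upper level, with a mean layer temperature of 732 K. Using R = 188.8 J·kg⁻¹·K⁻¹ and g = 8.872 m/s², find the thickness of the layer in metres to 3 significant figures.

Δz ≈ 8420 m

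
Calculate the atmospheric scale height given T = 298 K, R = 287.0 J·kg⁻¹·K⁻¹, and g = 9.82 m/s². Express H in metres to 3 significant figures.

H ≈ 8710 m

The scale height of an isothermal atmosphere is H = RT/g.
H = 287.0 × 298 / 9.82 = 85526/9.82 = 8709.4 m.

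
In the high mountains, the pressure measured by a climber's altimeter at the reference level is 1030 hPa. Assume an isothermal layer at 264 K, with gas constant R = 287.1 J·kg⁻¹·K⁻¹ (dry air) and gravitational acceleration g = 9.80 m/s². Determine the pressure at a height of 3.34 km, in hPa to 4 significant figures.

P ≈ 668.8 hPa

Scale height: H = RT/g = 287.1 × 264 / 9.80 = 7734.1 m.
Barometric formula: P = P₀ exp(−z/H).
z/H = 3340.0/7734.1 = 0.43185; exp(−0.43185) = 0.64931.
P = 1030 × 0.64931 = 668.79 hPa.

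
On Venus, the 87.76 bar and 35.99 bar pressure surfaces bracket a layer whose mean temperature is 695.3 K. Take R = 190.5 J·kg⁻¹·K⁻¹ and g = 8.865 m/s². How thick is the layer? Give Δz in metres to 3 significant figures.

Δz ≈ 13300 m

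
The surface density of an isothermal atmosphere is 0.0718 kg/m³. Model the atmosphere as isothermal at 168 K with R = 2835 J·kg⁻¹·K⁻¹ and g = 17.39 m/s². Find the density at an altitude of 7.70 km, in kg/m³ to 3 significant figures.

Scale height: H = RT/g = 2835 × 168 / 17.39 = 27388 m.
In an isothermal atmosphere, density decays like pressure: ρ = ρ₀ exp(−z/H).
z/H = 7700.0/27388 = 0.28115; exp(−0.28115) = 0.75492.
ρ = 0.0718 × 0.75492 = 0.054203 kg/m³.

ρ ≈ 0.0542 kg/m³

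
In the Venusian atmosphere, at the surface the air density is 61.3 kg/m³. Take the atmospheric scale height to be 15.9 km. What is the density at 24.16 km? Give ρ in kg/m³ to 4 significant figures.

In an isothermal atmosphere, density decays like pressure: ρ = ρ₀ exp(−z/H).
z/H = 24160/15900 = 1.5195; exp(−1.5195) = 0.21882.
ρ = 61.3 × 0.21882 = 13.414 kg/m³.

ρ ≈ 13.41 kg/m³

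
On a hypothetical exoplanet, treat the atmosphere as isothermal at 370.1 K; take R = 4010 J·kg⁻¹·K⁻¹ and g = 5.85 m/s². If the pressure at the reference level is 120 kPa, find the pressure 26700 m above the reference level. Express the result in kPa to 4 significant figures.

P ≈ 108.0 kPa

Scale height: H = RT/g = 4010 × 370.1 / 5.85 = 253690 m.
Barometric formula: P = P₀ exp(−z/H).
z/H = 26700/253690 = 0.10525; exp(−0.10525) = 0.90010.
P = 120 × 0.90010 = 108.01 kPa.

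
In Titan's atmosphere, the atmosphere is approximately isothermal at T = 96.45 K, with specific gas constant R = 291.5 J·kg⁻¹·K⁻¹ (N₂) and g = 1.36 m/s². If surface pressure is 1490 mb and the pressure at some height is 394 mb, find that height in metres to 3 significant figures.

Scale height: H = RT/g = 291.5 × 96.45 / 1.36 = 20673 m.
Invert the barometric formula: z = H ln(P₀/P).
P₀/P = 1490/394 = 3.7817; ln(3.7817) = 1.3302.
z = 20673 × 1.3302 = 27499 m.

z ≈ 27500 m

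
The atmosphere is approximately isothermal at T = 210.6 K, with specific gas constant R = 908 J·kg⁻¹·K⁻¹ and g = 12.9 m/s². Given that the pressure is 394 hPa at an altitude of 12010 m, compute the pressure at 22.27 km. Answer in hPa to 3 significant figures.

Scale height: H = RT/g = 908 × 210.6 / 12.9 = 14824 m.
Between two levels, P₂ = P₁ exp(−Δz/H) with Δz = z₂ − z₁.
Δz = 22270 − 12010 = 10260 m; Δz/H = 10260/14824 = 0.69212.
P₂ = 394 × exp(−0.69212) = 394 × 0.50051 = 197.20 hPa.

P ≈ 197 hPa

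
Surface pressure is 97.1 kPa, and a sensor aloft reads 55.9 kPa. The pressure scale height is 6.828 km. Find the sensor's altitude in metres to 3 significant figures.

z ≈ 3770 m

Invert the barometric formula: z = H ln(P₀/P).
P₀/P = 97.1/55.9 = 1.7370; ln(1.7370) = 0.55216.
z = 6828.0 × 0.55216 = 3770.1 m.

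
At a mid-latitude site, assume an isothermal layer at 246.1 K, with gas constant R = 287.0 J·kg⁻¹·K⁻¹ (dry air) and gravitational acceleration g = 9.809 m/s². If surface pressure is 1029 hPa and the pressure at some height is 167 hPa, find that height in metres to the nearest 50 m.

z ≈ 13100 m

Scale height: H = RT/g = 287.0 × 246.1 / 9.809 = 7200.6 m.
Invert the barometric formula: z = H ln(P₀/P).
P₀/P = 1029/167 = 6.1617; ln(6.1617) = 1.8184.
z = 7200.6 × 1.8184 = 13094 m.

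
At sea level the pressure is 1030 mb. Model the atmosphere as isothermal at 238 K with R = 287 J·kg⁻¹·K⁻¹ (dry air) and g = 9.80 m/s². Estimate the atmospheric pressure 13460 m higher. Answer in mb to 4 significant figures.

Scale height: H = RT/g = 287 × 238 / 9.80 = 6970.0 m.
Barometric formula: P = P₀ exp(−z/H).
z/H = 13460/6970.0 = 1.9311; exp(−1.9311) = 0.14499.
P = 1030 × 0.14499 = 149.34 mb.

P ≈ 149.3 mb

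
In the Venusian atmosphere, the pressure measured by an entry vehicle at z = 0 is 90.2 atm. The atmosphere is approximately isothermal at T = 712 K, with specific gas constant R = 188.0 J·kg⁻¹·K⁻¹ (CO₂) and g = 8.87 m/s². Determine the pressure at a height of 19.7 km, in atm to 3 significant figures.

P ≈ 24.4 atm

Scale height: H = RT/g = 188.0 × 712 / 8.87 = 15091 m.
Barometric formula: P = P₀ exp(−z/H).
z/H = 19700/15091 = 1.3054; exp(−1.3054) = 0.27106.
P = 90.2 × 0.27106 = 24.450 atm.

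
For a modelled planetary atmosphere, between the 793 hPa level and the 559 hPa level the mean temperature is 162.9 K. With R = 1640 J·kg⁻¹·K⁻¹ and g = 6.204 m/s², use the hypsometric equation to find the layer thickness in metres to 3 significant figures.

Hypsometric equation: Δz = (R T̄/g) ln(P₁/P₂).
R T̄/g = 1640 × 162.9 / 6.204 = 43062 m.
ln(793/559) = ln(1.4186) = 0.34967.
Δz = 43062 × 0.34967 = 15057 m.

Δz ≈ 15100 m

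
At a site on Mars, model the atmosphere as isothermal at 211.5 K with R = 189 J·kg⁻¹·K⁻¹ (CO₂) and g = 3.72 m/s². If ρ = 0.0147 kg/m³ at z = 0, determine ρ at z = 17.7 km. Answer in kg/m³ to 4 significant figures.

ρ ≈ 0.002831 kg/m³

Scale height: H = RT/g = 189 × 211.5 / 3.72 = 10746 m.
In an isothermal atmosphere, density decays like pressure: ρ = ρ₀ exp(−z/H).
z/H = 17700/10746 = 1.6471; exp(−1.6471) = 0.19261.
ρ = 0.0147 × 0.19261 = 0.0028314 kg/m³.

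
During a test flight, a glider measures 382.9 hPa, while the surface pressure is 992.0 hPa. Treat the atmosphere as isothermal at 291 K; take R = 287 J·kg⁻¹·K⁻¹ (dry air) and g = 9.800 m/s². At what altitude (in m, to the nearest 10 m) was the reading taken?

z ≈ 8110 m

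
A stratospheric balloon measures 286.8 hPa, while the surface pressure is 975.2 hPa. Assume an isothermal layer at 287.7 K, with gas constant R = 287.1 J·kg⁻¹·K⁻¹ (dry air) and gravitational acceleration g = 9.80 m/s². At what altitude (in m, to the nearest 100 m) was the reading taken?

z ≈ 10300 m

Scale height: H = RT/g = 287.1 × 287.7 / 9.80 = 8428.4 m.
Invert the barometric formula: z = H ln(P₀/P).
P₀/P = 975.2/286.8 = 3.4003; ln(3.4003) = 1.2239.
z = 8428.4 × 1.2239 = 10316 m.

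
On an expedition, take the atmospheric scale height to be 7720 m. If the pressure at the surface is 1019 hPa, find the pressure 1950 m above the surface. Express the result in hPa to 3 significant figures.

Barometric formula: P = P₀ exp(−z/H).
z/H = 1950.0/7720.0 = 0.25259; exp(−0.25259) = 0.77679.
P = 1019 × 0.77679 = 791.55 hPa.

P ≈ 792 hPa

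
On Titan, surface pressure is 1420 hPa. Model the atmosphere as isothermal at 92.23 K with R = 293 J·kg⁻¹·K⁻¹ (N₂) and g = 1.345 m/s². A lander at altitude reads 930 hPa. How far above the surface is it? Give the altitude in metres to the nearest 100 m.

z ≈ 8500 m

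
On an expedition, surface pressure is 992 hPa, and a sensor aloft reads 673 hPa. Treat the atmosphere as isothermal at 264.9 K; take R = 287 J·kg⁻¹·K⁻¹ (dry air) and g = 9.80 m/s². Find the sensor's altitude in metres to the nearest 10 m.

Scale height: H = RT/g = 287 × 264.9 / 9.80 = 7757.8 m.
Invert the barometric formula: z = H ln(P₀/P).
P₀/P = 992/673 = 1.4740; ln(1.4740) = 0.38798.
z = 7757.8 × 0.38798 = 3009.9 m.

z ≈ 3010 m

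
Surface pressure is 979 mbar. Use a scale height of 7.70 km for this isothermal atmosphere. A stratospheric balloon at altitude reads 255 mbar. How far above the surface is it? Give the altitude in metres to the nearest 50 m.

z ≈ 10350 m

Invert the barometric formula: z = H ln(P₀/P).
P₀/P = 979/255 = 3.8392; ln(3.8392) = 1.3453.
z = 7700.0 × 1.3453 = 10359 m.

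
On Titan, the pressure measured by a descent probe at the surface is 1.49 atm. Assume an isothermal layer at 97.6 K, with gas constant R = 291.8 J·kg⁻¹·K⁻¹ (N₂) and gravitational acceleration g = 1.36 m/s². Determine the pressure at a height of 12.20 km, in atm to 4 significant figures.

Scale height: H = RT/g = 291.8 × 97.6 / 1.36 = 20941 m.
Barometric formula: P = P₀ exp(−z/H).
z/H = 12200/20941 = 0.58259; exp(−0.58259) = 0.55845.
P = 1.49 × 0.55845 = 0.83209 atm.

P ≈ 0.8321 atm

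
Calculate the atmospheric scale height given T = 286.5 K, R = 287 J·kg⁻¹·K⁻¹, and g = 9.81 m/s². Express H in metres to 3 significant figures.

The scale height of an isothermal atmosphere is H = RT/g.
H = 287 × 286.5 / 9.81 = 82226/9.81 = 8381.9 m.

H ≈ 8380 m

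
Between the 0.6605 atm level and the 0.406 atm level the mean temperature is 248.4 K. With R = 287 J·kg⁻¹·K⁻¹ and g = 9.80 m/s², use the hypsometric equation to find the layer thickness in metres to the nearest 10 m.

Δz ≈ 3540 m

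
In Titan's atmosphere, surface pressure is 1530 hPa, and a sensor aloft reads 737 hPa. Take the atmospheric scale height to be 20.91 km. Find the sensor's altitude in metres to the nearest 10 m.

Invert the barometric formula: z = H ln(P₀/P).
P₀/P = 1530/737 = 2.0760; ln(2.0760) = 0.73044.
z = 20910 × 0.73044 = 15274 m.

z ≈ 15270 m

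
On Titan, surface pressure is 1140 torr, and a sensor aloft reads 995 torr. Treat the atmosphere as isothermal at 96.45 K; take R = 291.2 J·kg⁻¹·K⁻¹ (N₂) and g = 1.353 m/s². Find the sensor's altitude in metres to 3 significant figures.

Scale height: H = RT/g = 291.2 × 96.45 / 1.353 = 20758 m.
Invert the barometric formula: z = H ln(P₀/P).
P₀/P = 1140/995 = 1.1457; ln(1.1457) = 0.13602.
z = 20758 × 0.13602 = 2823.5 m.

z ≈ 2820 m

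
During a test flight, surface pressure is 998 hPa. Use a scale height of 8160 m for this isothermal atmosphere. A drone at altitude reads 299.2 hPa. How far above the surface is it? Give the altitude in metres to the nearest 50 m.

z ≈ 9850 m

Invert the barometric formula: z = H ln(P₀/P).
P₀/P = 998/299.2 = 3.3356; ln(3.3356) = 1.2047.
z = 8160.0 × 1.2047 = 9830.4 m.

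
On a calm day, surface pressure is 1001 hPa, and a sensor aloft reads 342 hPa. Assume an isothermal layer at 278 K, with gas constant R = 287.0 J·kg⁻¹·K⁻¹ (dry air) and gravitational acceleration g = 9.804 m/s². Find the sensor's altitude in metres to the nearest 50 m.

Scale height: H = RT/g = 287.0 × 278 / 9.804 = 8138.1 m.
Invert the barometric formula: z = H ln(P₀/P).
P₀/P = 1001/342 = 2.9269; ln(2.9269) = 1.0739.
z = 8138.1 × 1.0739 = 8739.5 m.

z ≈ 8750 m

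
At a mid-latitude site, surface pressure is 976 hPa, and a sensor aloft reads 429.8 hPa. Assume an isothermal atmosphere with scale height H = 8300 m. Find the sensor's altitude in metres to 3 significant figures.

z ≈ 6810 m

Invert the barometric formula: z = H ln(P₀/P).
P₀/P = 976/429.8 = 2.2708; ln(2.2708) = 0.82013.
z = 8300.0 × 0.82013 = 6807.1 m.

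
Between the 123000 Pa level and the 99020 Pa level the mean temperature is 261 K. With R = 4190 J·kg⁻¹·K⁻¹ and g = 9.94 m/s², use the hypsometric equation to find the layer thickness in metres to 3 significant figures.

Hypsometric equation: Δz = (R T̄/g) ln(P₁/P₂).
R T̄/g = 4190 × 261 / 9.94 = 110020 m.
ln(123000/99020) = ln(1.2422) = 0.21688.
Δz = 110020 × 0.21688 = 23861 m.

Δz ≈ 23900 m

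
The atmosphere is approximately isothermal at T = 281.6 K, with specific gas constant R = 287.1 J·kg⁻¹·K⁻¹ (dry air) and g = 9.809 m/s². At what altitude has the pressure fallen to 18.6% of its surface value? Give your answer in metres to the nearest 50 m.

z ≈ 13850 m

Scale height: H = RT/g = 287.1 × 281.6 / 9.809 = 8242.2 m.
Set P/P₀ = exp(−z/H) = 0.186, so z = −H ln(0.186).
−ln(0.186) = 1.6820; z = 8242.2 × 1.6820 = 13863 m.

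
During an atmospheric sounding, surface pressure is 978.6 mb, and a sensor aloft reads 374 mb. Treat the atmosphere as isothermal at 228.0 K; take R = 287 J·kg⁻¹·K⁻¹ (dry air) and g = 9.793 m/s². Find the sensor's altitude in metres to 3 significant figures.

z ≈ 6430 m

Scale height: H = RT/g = 287 × 228.0 / 9.793 = 6681.9 m.
Invert the barometric formula: z = H ln(P₀/P).
P₀/P = 978.6/374 = 2.6166; ln(2.6166) = 0.96188.
z = 6681.9 × 0.96188 = 6427.2 m.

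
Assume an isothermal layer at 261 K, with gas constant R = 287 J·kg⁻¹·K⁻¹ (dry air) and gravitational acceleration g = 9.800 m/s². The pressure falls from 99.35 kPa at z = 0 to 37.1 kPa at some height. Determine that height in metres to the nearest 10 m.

Scale height: H = RT/g = 287 × 261 / 9.800 = 7643.6 m.
Invert the barometric formula: z = H ln(P₀/P).
P₀/P = 99.35/37.1 = 2.6779; ln(2.6779) = 0.98503.
z = 7643.6 × 0.98503 = 7529.2 m.

z ≈ 7530 m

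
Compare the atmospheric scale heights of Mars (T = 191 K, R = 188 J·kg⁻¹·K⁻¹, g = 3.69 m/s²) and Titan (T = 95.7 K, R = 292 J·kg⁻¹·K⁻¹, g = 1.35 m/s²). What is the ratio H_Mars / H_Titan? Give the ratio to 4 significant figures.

H_Mars/H_Titan ≈ 0.4701

H = RT/g for each body.
H_Mars = 188 × 191 / 3.69 = 9731.2 m.
H_Titan = 292 × 95.7 / 1.35 = 20700 m.
H_Mars/H_Titan = 9731.2/20700 = 0.47011.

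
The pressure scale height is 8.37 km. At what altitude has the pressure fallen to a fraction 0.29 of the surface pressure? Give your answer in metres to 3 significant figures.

Set P/P₀ = exp(−z/H) = 0.29, so z = −H ln(0.29).
−ln(0.29) = 1.2379; z = 8370.0 × 1.2379 = 10361 m.

z ≈ 10400 m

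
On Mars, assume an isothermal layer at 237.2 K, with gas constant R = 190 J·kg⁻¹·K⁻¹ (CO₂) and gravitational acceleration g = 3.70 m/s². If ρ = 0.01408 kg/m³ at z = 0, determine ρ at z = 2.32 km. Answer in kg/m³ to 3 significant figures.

ρ ≈ 0.0116 kg/m³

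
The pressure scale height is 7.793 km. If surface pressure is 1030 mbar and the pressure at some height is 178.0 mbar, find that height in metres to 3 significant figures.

z ≈ 13700 m

Invert the barometric formula: z = H ln(P₀/P).
P₀/P = 1030/178.0 = 5.7865; ln(5.7865) = 1.7555.
z = 7793.0 × 1.7555 = 13681 m.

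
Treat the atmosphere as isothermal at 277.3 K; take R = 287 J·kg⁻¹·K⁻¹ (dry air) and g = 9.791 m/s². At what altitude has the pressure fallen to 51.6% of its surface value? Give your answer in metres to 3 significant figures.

z ≈ 5380 m

Scale height: H = RT/g = 287 × 277.3 / 9.791 = 8128.4 m.
Set P/P₀ = exp(−z/H) = 0.516, so z = −H ln(0.516).
−ln(0.516) = 0.66165; z = 8128.4 × 0.66165 = 5378.2 m.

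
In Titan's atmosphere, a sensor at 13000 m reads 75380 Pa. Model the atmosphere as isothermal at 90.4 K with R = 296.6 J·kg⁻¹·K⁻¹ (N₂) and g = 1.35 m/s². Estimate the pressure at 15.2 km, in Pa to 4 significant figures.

P ≈ 67480 Pa

Scale height: H = RT/g = 296.6 × 90.4 / 1.35 = 19861 m.
Between two levels, P₂ = P₁ exp(−Δz/H) with Δz = z₂ − z₁.
Δz = 15200 − 13000 = 2200.0 m; Δz/H = 2200.0/19861 = 0.11077.
P₂ = 75380 × exp(−0.11077) = 75380 × 0.89514 = 67476 Pa.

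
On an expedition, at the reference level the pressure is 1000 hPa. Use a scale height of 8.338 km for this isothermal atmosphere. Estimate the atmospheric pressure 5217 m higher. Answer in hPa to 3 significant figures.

P ≈ 535 hPa

Barometric formula: P = P₀ exp(−z/H).
z/H = 5217.0/8338.0 = 0.62569; exp(−0.62569) = 0.53489.
P = 1000 × 0.53489 = 534.89 hPa.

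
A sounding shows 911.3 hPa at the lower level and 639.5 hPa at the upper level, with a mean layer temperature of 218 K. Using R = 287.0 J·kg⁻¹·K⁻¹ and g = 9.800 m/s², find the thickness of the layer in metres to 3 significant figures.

Δz ≈ 2260 m

Hypsometric equation: Δz = (R T̄/g) ln(P₁/P₂).
R T̄/g = 287.0 × 218 / 9.800 = 6384.3 m.
ln(911.3/639.5) = ln(1.4250) = 0.35417.
Δz = 6384.3 × 0.35417 = 2261.1 m.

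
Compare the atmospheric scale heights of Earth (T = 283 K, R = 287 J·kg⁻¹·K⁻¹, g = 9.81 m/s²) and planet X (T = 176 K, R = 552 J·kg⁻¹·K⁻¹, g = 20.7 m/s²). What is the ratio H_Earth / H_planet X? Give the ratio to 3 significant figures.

H_Earth/H_planet X ≈ 1.76

H = RT/g for each body.
H_Earth = 287 × 283 / 9.81 = 8279.4 m.
H_planet X = 552 × 176 / 20.7 = 4693.3 m.
H_Earth/H_planet X = 8279.4/4693.3 = 1.7641.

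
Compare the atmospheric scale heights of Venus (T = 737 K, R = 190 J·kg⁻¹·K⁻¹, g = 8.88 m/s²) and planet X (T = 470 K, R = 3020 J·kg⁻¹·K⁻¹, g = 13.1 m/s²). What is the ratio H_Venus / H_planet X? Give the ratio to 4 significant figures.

H = RT/g for each body.
H_Venus = 190 × 737 / 8.88 = 15769 m.
H_planet X = 3020 × 470 / 13.1 = 108350 m.
H_Venus/H_planet X = 15769/108350 = 0.14554.

H_Venus/H_planet X ≈ 0.1455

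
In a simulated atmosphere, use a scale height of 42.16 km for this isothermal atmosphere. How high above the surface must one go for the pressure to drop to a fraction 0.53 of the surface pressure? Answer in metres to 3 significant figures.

z ≈ 26800 m

Set P/P₀ = exp(−z/H) = 0.53, so z = −H ln(0.53).
−ln(0.53) = 0.63488; z = 42160 × 0.63488 = 26767 m.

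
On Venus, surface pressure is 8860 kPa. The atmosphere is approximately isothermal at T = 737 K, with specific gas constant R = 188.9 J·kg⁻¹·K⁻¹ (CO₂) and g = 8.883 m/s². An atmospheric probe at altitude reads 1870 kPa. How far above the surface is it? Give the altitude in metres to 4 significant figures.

Scale height: H = RT/g = 188.9 × 737 / 8.883 = 15673 m.
Invert the barometric formula: z = H ln(P₀/P).
P₀/P = 8860/1870 = 4.7380; ln(4.7380) = 1.5556.
z = 15673 × 1.5556 = 24381 m.

z ≈ 24380 m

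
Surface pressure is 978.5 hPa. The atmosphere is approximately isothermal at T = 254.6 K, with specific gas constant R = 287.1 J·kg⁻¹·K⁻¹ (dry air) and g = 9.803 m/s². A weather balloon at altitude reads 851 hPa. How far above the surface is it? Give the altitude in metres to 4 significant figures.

z ≈ 1041 m

Scale height: H = RT/g = 287.1 × 254.6 / 9.803 = 7456.5 m.
Invert the barometric formula: z = H ln(P₀/P).
P₀/P = 978.5/851 = 1.1498; ln(1.1498) = 0.13959.
z = 7456.5 × 0.13959 = 1040.9 m.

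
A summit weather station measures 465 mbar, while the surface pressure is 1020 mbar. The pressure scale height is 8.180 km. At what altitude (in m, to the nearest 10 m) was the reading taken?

Invert the barometric formula: z = H ln(P₀/P).
P₀/P = 1020/465 = 2.1935; ln(2.1935) = 0.78550.
z = 8180.0 × 0.78550 = 6425.4 m.

z ≈ 6430 m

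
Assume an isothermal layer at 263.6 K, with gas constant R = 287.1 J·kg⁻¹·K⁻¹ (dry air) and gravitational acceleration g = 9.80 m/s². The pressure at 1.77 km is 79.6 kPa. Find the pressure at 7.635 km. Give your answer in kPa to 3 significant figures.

P ≈ 37.2 kPa

Scale height: H = RT/g = 287.1 × 263.6 / 9.80 = 7722.4 m.
Between two levels, P₂ = P₁ exp(−Δz/H) with Δz = z₂ − z₁.
Δz = 7635.0 − 1770.0 = 5865.0 m; Δz/H = 5865.0/7722.4 = 0.75948.
P₂ = 79.6 × exp(−0.75948) = 79.6 × 0.46791 = 37.246 kPa.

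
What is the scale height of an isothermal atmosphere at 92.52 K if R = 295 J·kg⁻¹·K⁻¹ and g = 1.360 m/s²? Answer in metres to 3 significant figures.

H ≈ 20100 m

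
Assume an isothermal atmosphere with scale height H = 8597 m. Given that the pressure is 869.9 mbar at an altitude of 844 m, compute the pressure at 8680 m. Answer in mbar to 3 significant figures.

P ≈ 350 mbar

Between two levels, P₂ = P₁ exp(−Δz/H) with Δz = z₂ − z₁.
Δz = 8680.0 − 844.00 = 7836.0 m; Δz/H = 7836.0/8597.0 = 0.91148.
P₂ = 869.9 × exp(−0.91148) = 869.9 × 0.40193 = 349.64 mbar.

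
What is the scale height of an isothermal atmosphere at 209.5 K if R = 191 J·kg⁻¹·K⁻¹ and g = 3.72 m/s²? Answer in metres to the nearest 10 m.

H ≈ 10760 m

The scale height of an isothermal atmosphere is H = RT/g.
H = 191 × 209.5 / 3.72 = 40014/3.72 = 10756 m.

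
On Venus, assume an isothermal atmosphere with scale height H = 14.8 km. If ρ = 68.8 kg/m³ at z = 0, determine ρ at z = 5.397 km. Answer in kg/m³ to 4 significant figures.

ρ ≈ 47.78 kg/m³

In an isothermal atmosphere, density decays like pressure: ρ = ρ₀ exp(−z/H).
z/H = 5397.0/14800 = 0.36466; exp(−0.36466) = 0.69443.
ρ = 68.8 × 0.69443 = 47.777 kg/m³.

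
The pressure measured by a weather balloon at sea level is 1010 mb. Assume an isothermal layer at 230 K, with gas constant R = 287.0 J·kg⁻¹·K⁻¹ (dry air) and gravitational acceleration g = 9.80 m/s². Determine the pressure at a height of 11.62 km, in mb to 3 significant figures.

Scale height: H = RT/g = 287.0 × 230 / 9.80 = 6735.7 m.
Barometric formula: P = P₀ exp(−z/H).
z/H = 11620/6735.7 = 1.7251; exp(−1.7251) = 0.17816.
P = 1010 × 0.17816 = 179.94 mb.

P ≈ 180 mb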